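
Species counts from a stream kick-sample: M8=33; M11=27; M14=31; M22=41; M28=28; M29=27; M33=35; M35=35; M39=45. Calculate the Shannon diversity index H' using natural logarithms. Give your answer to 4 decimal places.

Total N = 33+27+31+41+28+27+35+35+45 = 302, so the proportions are 0.109272, 0.089404, 0.102649, 0.135762, 0.092715, 0.089404, 0.115894, 0.115894, 0.149007 (working shown to 6 dp, full precision carried).
Each pᵢ ln pᵢ term: 0.109272×(-2.213919)=-0.241918, 0.089404×(-2.414590)=-0.215874, 0.102649×(-2.276440)=-0.233674, 0.135762×(-1.996855)=-0.271096, 0.092715×(-2.378223)=-0.220497, 0.089404×(-2.414590)=-0.215874, 0.115894×(-2.155079)=-0.249761, 0.115894×(-2.155079)=-0.249761, 0.149007×(-1.903765)=-0.283674.
Sum = -2.182129, so H' = 2.1821.

2.1821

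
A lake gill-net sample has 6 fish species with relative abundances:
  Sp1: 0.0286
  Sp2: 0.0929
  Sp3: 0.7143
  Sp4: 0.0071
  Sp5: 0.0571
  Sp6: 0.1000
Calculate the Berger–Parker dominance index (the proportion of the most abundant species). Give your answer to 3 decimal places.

0.714

The largest proportion is 0.7143, i.e. d = 0.714 to 3 decimal places.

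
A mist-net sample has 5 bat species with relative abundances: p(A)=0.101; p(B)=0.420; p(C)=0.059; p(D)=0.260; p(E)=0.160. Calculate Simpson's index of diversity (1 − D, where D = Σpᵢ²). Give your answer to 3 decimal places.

D = 0.101² + 0.42² + 0.059² + 0.26² + 0.16² = 0.01020 + 0.17640 + 0.00348 + 0.06760 + 0.02560 = 0.28328 (working shown to 5 dp, full precision carried).
So 1 − D = 0.71672, i.e. 0.717 to 3 decimal places.

0.717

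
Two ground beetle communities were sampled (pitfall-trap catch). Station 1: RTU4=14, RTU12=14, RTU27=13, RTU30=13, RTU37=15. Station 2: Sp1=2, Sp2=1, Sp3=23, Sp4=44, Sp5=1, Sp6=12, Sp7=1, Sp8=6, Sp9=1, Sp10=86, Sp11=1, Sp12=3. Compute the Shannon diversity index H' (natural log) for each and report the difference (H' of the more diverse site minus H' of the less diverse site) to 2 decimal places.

Station 1: N=69, proportions 0.2029, 0.2029, 0.1884, 0.1884, 0.2174, giving H' = 1.6080 (working shown to 4 dp, full precision carried).
Station 2: N=181, proportions 0.011, 0.0055, 0.1271, 0.2431, 0.0055, 0.0663, 0.0055, 0.0331, 0.0055, 0.4751, 0.0055, 0.0166, giving H' = 1.5137.
Difference = |1.6080 − 1.5137| = 0.0943, i.e. 0.09 to 2 decimal places.

0.09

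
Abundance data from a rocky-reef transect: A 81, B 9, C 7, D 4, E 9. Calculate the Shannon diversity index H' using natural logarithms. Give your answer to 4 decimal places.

Total N = 81+9+7+4+9 = 110, so the proportions are 0.736364, 0.081818, 0.063636, 0.036364, 0.081818 (working shown to 6 dp, full precision carried).
Each pᵢ ln pᵢ term: 0.736364×(-0.306031)=-0.225350, 0.081818×(-2.503256)=-0.204812, 0.063636×(-2.754570)=-0.175291, 0.036364×(-3.314186)=-0.120516, 0.081818×(-2.503256)=-0.204812.
Sum = -0.930781, so H' = 0.9308.

0.9308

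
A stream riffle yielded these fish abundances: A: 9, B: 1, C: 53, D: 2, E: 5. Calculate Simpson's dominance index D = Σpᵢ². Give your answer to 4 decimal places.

Total N = 9+1+53+2+5 = 70, so the proportions are 0.128571, 0.014286, 0.757143, 0.028571, 0.071429 (working shown to 6 dp, full precision carried).
D = 0.128571² + 0.014286² + 0.757143² + 0.028571² + 0.071429² = 0.016531 + 0.000204 + 0.573265 + 0.000816 + 0.005102 = 0.595918.
To 4 decimal places, D = 0.5959.

0.5959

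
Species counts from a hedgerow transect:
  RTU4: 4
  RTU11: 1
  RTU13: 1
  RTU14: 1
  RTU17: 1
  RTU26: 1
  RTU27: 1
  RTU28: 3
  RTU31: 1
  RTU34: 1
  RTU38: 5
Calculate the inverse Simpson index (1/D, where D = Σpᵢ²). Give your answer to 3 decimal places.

Total N = 4+1+1+1+1+1+1+3+1+1+5 = 20, so the proportions are 0.2, 0.05, 0.05, 0.05, 0.05, 0.05, 0.05, 0.15, 0.05, 0.05, 0.25 (working shown to 7 dp, full precision carried).
D = 0.2² + 0.05² + 0.05² + 0.05² + 0.05² + 0.05² + 0.05² + 0.15² + 0.05² + 0.05² + 0.25² = 0.0400000 + 0.0025000 + 0.0025000 + 0.0025000 + 0.0025000 + 0.0025000 + 0.0025000 + 0.0225000 + 0.0025000 + 0.0025000 + 0.0625000 = 0.1450000.
So 1/D = 6.89655, i.e. 6.897 to 3 decimal places.

6.897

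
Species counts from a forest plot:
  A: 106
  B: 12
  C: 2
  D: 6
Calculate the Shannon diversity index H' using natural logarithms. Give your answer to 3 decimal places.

0.580

Total N = 106+12+2+6 = 126, so the proportions are 0.84127, 0.09524, 0.01587, 0.04762 (working shown to 5 dp, full precision carried).
Each pᵢ ln pᵢ term: 0.84127×(-0.17284)=-0.14541, 0.09524×(-2.35138)=-0.22394, 0.01587×(-4.14313)=-0.06576, 0.04762×(-3.04452)=-0.14498.
Sum = -0.58009, so H' = 0.580.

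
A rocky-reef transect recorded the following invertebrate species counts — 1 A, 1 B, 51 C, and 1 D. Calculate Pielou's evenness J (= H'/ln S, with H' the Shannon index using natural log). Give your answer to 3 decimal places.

0.199

Total N = 1+1+51+1 = 54, so the proportions are 0.01852, 0.01852, 0.94444, 0.01852 (working shown to 5 dp, full precision carried).
H' = −Σ pᵢ ln pᵢ = −((-0.07387) + (-0.07387) + (-0.05398) + (-0.07387)) = 0.27559.
With S = 4 species, ln S = 1.38629, so J = 0.27559/1.38629 = 0.19880, i.e. 0.199 to 3 decimal places.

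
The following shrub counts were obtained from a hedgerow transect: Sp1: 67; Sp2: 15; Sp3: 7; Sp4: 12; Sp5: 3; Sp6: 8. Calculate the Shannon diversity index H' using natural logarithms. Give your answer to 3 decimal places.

1.275

Total N = 67+15+7+12+3+8 = 112, so the proportions are 0.59821, 0.13393, 0.0625, 0.10714, 0.02679, 0.07143 (working shown to 5 dp, full precision carried).
Each pᵢ ln pᵢ term: 0.59821×(-0.51381)=-0.30737, 0.13393×(-2.01045)=-0.26926, 0.0625×(-2.77259)=-0.17329, 0.10714×(-2.23359)=-0.23931, 0.02679×(-3.61989)=-0.09696, 0.07143×(-2.63906)=-0.18850.
Sum = -1.27469, so H' = 1.275.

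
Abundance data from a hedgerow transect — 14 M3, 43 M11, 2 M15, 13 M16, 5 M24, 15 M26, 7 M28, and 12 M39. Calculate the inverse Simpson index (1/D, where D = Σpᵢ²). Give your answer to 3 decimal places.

Total N = 14+43+2+13+5+15+7+12 = 111, so the proportions are 0.1261261, 0.3873874, 0.018018, 0.1171171, 0.045045, 0.1351351, 0.0630631, 0.1081081 (working shown to 7 dp, full precision carried).
D = 0.1261261² + 0.3873874² + 0.018018² + 0.1171171² + 0.045045² + 0.1351351² + 0.0630631² + 0.1081081² = 0.0159078 + 0.1500690 + 0.0003246 + 0.0137164 + 0.0020291 + 0.0182615 + 0.0039769 + 0.0116874 = 0.2159727.
So 1/D = 4.63021, i.e. 4.630 to 3 decimal places.

4.630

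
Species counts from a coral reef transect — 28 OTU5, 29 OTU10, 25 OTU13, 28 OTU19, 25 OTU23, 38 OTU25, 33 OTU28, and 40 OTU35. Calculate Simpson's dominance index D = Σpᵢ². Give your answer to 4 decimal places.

0.1288

Total N = 28+29+25+28+25+38+33+40 = 246, so the proportions are 0.113821, 0.117886, 0.101626, 0.113821, 0.101626, 0.154472, 0.134146, 0.162602 (working shown to 6 dp, full precision carried).
D = 0.113821² + 0.117886² + 0.101626² + 0.113821² + 0.101626² + 0.154472² + 0.134146² + 0.162602² = 0.012955 + 0.013897 + 0.010328 + 0.012955 + 0.010328 + 0.023861 + 0.017995 + 0.026439 = 0.128759.
To 4 decimal places, D = 0.1288.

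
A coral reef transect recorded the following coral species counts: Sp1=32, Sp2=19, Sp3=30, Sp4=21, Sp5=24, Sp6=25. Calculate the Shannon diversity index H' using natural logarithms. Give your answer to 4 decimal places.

Total N = 32+19+30+21+24+25 = 151, so the proportions are 0.211921, 0.125828, 0.198675, 0.139073, 0.15894, 0.165563 (working shown to 6 dp, full precision carried).
Each pᵢ ln pᵢ term: 0.211921×(-1.551544)=-0.328804, 0.125828×(-2.072841)=-0.260821, 0.198675×(-1.616082)=-0.321076, 0.139073×(-1.972757)=-0.274357, 0.15894×(-1.839226)=-0.292327, 0.165563×(-1.798404)=-0.297749.
Sum = -1.775134, so H' = 1.7751.

1.7751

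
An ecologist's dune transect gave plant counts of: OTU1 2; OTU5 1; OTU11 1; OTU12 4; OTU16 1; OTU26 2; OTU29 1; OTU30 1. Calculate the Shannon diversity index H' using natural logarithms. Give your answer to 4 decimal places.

Total N = 2+1+1+4+1+2+1+1 = 13, so the proportions are 0.153846, 0.076923, 0.076923, 0.307692, 0.076923, 0.153846, 0.076923, 0.076923 (working shown to 6 dp, full precision carried).
Each pᵢ ln pᵢ term: 0.153846×(-1.871802)=-0.287970, 0.076923×(-2.564949)=-0.197304, 0.076923×(-2.564949)=-0.197304, 0.307692×(-1.178655)=-0.362663, 0.076923×(-2.564949)=-0.197304, 0.153846×(-1.871802)=-0.287970, 0.076923×(-2.564949)=-0.197304, 0.076923×(-2.564949)=-0.197304.
Sum = -1.925121, so H' = 1.9251.

1.9251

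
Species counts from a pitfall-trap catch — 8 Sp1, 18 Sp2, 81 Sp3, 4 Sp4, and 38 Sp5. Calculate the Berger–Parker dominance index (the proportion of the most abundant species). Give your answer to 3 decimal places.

Total N = 8+18+81+4+38 = 149, so the proportions are 0.05369, 0.12081, 0.54362, 0.02685, 0.25503 (working shown to 5 dp, full precision carried).
The largest proportion is 0.54362, i.e. d = 0.544 to 3 decimal places.

0.544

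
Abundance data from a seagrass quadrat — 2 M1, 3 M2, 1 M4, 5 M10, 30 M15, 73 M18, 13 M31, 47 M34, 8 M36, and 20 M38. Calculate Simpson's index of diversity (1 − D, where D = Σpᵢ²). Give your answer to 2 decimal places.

0.78

Total N = 2+3+1+5+30+73+13+47+8+20 = 202, so the proportions are 0.0099, 0.0149, 0.005, 0.0248, 0.1485, 0.3614, 0.0644, 0.2327, 0.0396, 0.099 (working shown to 4 dp, full precision carried).
D = 0.0099² + 0.0149² + 0.005² + 0.0248² + 0.1485² + 0.3614² + 0.0644² + 0.2327² + 0.0396² + 0.099² = 0.0001 + 0.0002 + 0.0000 + 0.0006 + 0.0221 + 0.1306 + 0.0041 + 0.0541 + 0.0016 + 0.0098 = 0.2233.
So 1 − D = 0.7767, i.e. 0.78 to 2 decimal places.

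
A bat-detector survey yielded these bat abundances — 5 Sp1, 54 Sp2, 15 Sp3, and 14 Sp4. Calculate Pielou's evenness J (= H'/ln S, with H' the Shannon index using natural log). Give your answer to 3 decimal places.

Total N = 5+54+15+14 = 88, so the proportions are 0.05682, 0.61364, 0.17045, 0.15909 (working shown to 5 dp, full precision carried).
H' = −Σ pᵢ ln pᵢ = −((-0.16295) + (-0.29967) + (-0.30158) + (-0.29245)) = 1.05666.
With S = 4 species, ln S = 1.38629, so J = 1.05666/1.38629 = 0.76222, i.e. 0.762 to 3 decimal places.

0.762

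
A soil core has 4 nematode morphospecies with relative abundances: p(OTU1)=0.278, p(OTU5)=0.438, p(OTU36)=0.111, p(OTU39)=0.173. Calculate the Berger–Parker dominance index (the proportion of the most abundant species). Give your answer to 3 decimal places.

The largest proportion is 0.438, i.e. d = 0.438 to 3 decimal places.

0.438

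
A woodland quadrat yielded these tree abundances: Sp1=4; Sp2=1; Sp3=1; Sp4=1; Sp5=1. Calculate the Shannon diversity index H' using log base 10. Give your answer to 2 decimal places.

0.60

Total N = 4+1+1+1+1 = 8, so the proportions are 0.5, 0.125, 0.125, 0.125, 0.125 (working shown to 4 dp, full precision carried).
Each pᵢ log₁₀ pᵢ term: 0.5×(-0.3010)=-0.1505, 0.125×(-0.9031)=-0.1129, 0.125×(-0.9031)=-0.1129, 0.125×(-0.9031)=-0.1129, 0.125×(-0.9031)=-0.1129.
Sum = -0.6021, so H' = 0.60.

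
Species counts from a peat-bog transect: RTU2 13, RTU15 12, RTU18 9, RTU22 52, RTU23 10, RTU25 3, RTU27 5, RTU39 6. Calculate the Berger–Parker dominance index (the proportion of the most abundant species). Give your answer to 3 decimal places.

Total N = 13+12+9+52+10+3+5+6 = 110, so the proportions are 0.11818, 0.10909, 0.08182, 0.47273, 0.09091, 0.02727, 0.04545, 0.05455 (working shown to 5 dp, full precision carried).
The largest proportion is 0.47273, i.e. d = 0.473 to 3 decimal places.

0.473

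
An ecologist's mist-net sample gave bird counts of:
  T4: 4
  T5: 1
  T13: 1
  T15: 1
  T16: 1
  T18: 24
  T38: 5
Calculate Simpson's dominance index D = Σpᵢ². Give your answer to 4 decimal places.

Total N = 4+1+1+1+1+24+5 = 37, so the proportions are 0.108108, 0.027027, 0.027027, 0.027027, 0.027027, 0.648649, 0.135135 (working shown to 6 dp, full precision carried).
D = 0.108108² + 0.027027² + 0.027027² + 0.027027² + 0.027027² + 0.648649² + 0.135135² = 0.011687 + 0.000730 + 0.000730 + 0.000730 + 0.000730 + 0.420745 + 0.018262 = 0.453616.
To 4 decimal places, D = 0.4536.

0.4536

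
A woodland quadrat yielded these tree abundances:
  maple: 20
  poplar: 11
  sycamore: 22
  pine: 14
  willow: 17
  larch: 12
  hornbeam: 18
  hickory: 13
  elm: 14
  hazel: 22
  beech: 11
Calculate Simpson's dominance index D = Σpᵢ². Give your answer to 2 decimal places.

Total N = 20+11+22+14+17+12+18+13+14+22+11 = 174, so the proportions are 0.1149, 0.0632, 0.1264, 0.0805, 0.0977, 0.069, 0.1034, 0.0747, 0.0805, 0.1264, 0.0632 (working shown to 4 dp, full precision carried).
D = 0.1149² + 0.0632² + 0.1264² + 0.0805² + 0.0977² + 0.069² + 0.1034² + 0.0747² + 0.0805² + 0.1264² + 0.0632² = 0.0132 + 0.0040 + 0.0160 + 0.0065 + 0.0095 + 0.0048 + 0.0107 + 0.0056 + 0.0065 + 0.0160 + 0.0040 = 0.0967.
To 2 decimal places, D = 0.10.

0.10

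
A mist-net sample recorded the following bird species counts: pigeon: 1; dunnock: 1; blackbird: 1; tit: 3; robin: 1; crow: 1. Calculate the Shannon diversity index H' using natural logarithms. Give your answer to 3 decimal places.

1.667

Total N = 1+1+1+3+1+1 = 8, so the proportions are 0.125, 0.125, 0.125, 0.375, 0.125, 0.125 (working shown to 5 dp, full precision carried).
Each pᵢ ln pᵢ term: 0.125×(-2.07944)=-0.25993, 0.125×(-2.07944)=-0.25993, 0.125×(-2.07944)=-0.25993, 0.375×(-0.98083)=-0.36781, 0.125×(-2.07944)=-0.25993, 0.125×(-2.07944)=-0.25993.
Sum = -1.66746, so H' = 1.667.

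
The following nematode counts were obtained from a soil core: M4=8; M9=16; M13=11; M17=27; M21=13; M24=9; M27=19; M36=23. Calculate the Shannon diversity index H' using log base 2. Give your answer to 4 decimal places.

Total N = 8+16+11+27+13+9+19+23 = 126, so the proportions are 0.063492, 0.126984, 0.087302, 0.214286, 0.103175, 0.071429, 0.150794, 0.18254 (working shown to 6 dp, full precision carried).
Each pᵢ log₂ pᵢ term: 0.063492×(-3.977280)=-0.252526, 0.126984×(-2.977280)=-0.378067, 0.087302×(-3.517848)=-0.307114, 0.214286×(-2.222392)=-0.476227, 0.103175×(-3.276840)=-0.338087, 0.071429×(-3.807355)=-0.271954, 0.150794×(-2.729352)=-0.411569, 0.18254×(-2.453718)=-0.447901.
Sum = -2.883444, so H' = 2.8834.

2.8834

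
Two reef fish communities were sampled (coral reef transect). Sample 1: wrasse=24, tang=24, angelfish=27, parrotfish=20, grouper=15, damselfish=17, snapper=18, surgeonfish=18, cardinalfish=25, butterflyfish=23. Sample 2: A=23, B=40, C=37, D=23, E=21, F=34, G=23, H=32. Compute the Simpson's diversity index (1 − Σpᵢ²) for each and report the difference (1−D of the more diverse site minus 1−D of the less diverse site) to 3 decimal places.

0.029

Sample 1: N=211, proportions 0.11374, 0.11374, 0.12796, 0.09479, 0.07109, 0.08057, 0.08531, 0.08531, 0.11848, 0.109, giving 1−D = 0.89675 (working shown to 5 dp, full precision carried).
Sample 2: N=233, proportions 0.09871, 0.17167, 0.1588, 0.09871, 0.09013, 0.14592, 0.09871, 0.13734, giving 1−D = 0.86780.
Difference = |0.89675 − 0.86780| = 0.02895, i.e. 0.029 to 3 decimal places.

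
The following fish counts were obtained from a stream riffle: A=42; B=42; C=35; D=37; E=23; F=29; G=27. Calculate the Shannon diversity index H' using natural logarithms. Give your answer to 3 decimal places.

Total N = 42+42+35+37+23+29+27 = 235, so the proportions are 0.17872, 0.17872, 0.14894, 0.15745, 0.09787, 0.1234, 0.11489 (working shown to 5 dp, full precision carried).
Each pᵢ ln pᵢ term: 0.17872×(-1.72192)=-0.30775, 0.17872×(-1.72192)=-0.30775, 0.14894×(-1.90424)=-0.28361, 0.15745×(-1.84867)=-0.29107, 0.09787×(-2.32409)=-0.22746, 0.1234×(-2.09229)=-0.25820, 0.11489×(-2.16375)=-0.24860.
Sum = -1.92443, so H' = 1.924.

1.924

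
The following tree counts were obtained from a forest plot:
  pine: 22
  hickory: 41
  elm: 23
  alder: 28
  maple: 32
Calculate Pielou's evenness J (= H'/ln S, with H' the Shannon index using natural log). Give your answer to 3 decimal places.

Total N = 22+41+23+28+32 = 146, so the proportions are 0.15068, 0.28082, 0.15753, 0.19178, 0.21918 (working shown to 5 dp, full precision carried).
H' = −Σ pᵢ ln pᵢ = −((-0.28518) + (-0.35665) + (-0.29114) + (-0.31671) + (-0.33268)) = 1.58237.
With S = 5 species, ln S = 1.60944, so J = 1.58237/1.60944 = 0.98318, i.e. 0.983 to 3 decimal places.

0.983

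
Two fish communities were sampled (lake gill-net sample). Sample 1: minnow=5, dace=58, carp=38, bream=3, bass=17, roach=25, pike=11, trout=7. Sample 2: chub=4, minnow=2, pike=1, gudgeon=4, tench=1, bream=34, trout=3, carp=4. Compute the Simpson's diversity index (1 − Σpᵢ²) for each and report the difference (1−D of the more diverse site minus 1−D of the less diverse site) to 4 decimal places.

0.2136

Sample 1: N=164, proportions 0.030488, 0.353659, 0.231707, 0.018293, 0.103659, 0.152439, 0.067073, 0.042683, giving 1−D = 0.779670 (working shown to 6 dp, full precision carried).
Sample 2: N=53, proportions 0.075472, 0.037736, 0.018868, 0.075472, 0.018868, 0.641509, 0.056604, 0.075472, giving 1−D = 0.566038.
Difference = |0.779670 − 0.566038| = 0.213632, i.e. 0.2136 to 4 decimal places.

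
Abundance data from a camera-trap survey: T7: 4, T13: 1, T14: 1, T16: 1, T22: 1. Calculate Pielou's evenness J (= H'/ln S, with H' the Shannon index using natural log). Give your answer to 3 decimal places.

Total N = 4+1+1+1+1 = 8, so the proportions are 0.5, 0.125, 0.125, 0.125, 0.125 (working shown to 5 dp, full precision carried).
H' = −Σ pᵢ ln pᵢ = −((-0.34657) + (-0.25993) + (-0.25993) + (-0.25993) + (-0.25993)) = 1.38629.
With S = 5 species, ln S = 1.60944, so J = 1.38629/1.60944 = 0.86135, i.e. 0.861 to 3 decimal places.

0.861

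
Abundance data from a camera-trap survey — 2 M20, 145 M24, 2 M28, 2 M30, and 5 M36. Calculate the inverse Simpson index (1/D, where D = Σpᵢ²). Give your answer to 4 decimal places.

1.1554

Total N = 2+145+2+2+5 = 156, so the proportions are 0.0128205, 0.9294872, 0.0128205, 0.0128205, 0.0320513 (working shown to 7 dp, full precision carried).
D = 0.0128205² + 0.9294872² + 0.0128205² + 0.0128205² + 0.0320513² = 0.0001644 + 0.8639464 + 0.0001644 + 0.0001644 + 0.0010273 = 0.8654668.
So 1/D = 1.155446, i.e. 1.1554 to 4 decimal places.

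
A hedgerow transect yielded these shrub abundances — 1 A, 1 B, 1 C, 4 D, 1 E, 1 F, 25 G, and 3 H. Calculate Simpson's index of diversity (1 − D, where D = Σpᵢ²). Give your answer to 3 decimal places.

Total N = 1+1+1+4+1+1+25+3 = 37, so the proportions are 0.02703, 0.02703, 0.02703, 0.10811, 0.02703, 0.02703, 0.67568, 0.08108 (working shown to 5 dp, full precision carried).
D = 0.02703² + 0.02703² + 0.02703² + 0.10811² + 0.02703² + 0.02703² + 0.67568² + 0.08108² = 0.00073 + 0.00073 + 0.00073 + 0.01169 + 0.00073 + 0.00073 + 0.45654 + 0.00657 = 0.47845.
So 1 − D = 0.52155, i.e. 0.522 to 3 decimal places.

0.522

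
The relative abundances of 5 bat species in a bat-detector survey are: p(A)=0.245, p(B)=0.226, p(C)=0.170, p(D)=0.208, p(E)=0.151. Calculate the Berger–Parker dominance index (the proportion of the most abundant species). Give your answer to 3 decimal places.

0.245

The largest proportion is 0.245, i.e. d = 0.245 to 3 decimal places.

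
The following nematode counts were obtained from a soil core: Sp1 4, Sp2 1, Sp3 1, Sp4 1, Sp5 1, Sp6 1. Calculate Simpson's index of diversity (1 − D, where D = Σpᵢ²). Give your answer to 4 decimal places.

Total N = 4+1+1+1+1+1 = 9, so the proportions are 0.444444, 0.111111, 0.111111, 0.111111, 0.111111, 0.111111 (working shown to 6 dp, full precision carried).
D = 0.444444² + 0.111111² + 0.111111² + 0.111111² + 0.111111² + 0.111111² = 0.197531 + 0.012346 + 0.012346 + 0.012346 + 0.012346 + 0.012346 = 0.259259.
So 1 − D = 0.740741, i.e. 0.7407 to 4 decimal places.

0.7407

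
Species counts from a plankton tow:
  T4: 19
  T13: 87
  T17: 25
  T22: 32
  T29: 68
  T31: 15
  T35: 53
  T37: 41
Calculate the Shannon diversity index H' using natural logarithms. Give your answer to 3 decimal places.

1.929

Total N = 19+87+25+32+68+15+53+41 = 340, so the proportions are 0.05588, 0.25588, 0.07353, 0.09412, 0.2, 0.04412, 0.15588, 0.12059 (working shown to 5 dp, full precision carried).
Each pᵢ ln pᵢ term: 0.05588×(-2.88451)=-0.16119, 0.25588×(-1.36304)=-0.34878, 0.07353×(-2.61007)=-0.19192, 0.09412×(-2.36321)=-0.22242, 0.2×(-1.60944)=-0.32189, 0.04412×(-3.12090)=-0.13769, 0.15588×(-1.85865)=-0.28973, 0.12059×(-2.11537)=-0.25509.
Sum = -1.92870, so H' = 1.929.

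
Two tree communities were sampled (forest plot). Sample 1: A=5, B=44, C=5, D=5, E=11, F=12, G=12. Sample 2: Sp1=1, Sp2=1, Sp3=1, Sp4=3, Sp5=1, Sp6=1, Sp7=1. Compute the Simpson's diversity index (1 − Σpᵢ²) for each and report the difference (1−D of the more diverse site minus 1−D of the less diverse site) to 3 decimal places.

0.089

Sample 1: N=94, proportions 0.05319, 0.46809, 0.05319, 0.05319, 0.11702, 0.12766, 0.12766, giving 1−D = 0.72612 (working shown to 5 dp, full precision carried).
Sample 2: N=9, proportions 0.11111, 0.11111, 0.11111, 0.33333, 0.11111, 0.11111, 0.11111, giving 1−D = 0.81481.
Difference = |0.72612 − 0.81481| = 0.08869, i.e. 0.089 to 3 decimal places.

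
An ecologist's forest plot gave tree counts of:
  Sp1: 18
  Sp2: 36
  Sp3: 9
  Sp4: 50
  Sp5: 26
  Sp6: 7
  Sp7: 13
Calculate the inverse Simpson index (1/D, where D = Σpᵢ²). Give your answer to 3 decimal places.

Total N = 18+36+9+50+26+7+13 = 159, so the proportions are 0.1132075, 0.2264151, 0.0566038, 0.3144654, 0.163522, 0.0440252, 0.081761 (working shown to 7 dp, full precision carried).
D = 0.1132075² + 0.2264151² + 0.0566038² + 0.3144654² + 0.163522² + 0.0440252² + 0.081761² = 0.0128159 + 0.0512638 + 0.0032040 + 0.0988885 + 0.0267394 + 0.0019382 + 0.0066849 = 0.2015347.
So 1/D = 4.96192, i.e. 4.962 to 3 decimal places.

4.962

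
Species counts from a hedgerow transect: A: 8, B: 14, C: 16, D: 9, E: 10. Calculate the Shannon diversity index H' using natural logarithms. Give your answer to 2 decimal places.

1.57

Total N = 8+14+16+9+10 = 57, so the proportions are 0.1404, 0.2456, 0.2807, 0.1579, 0.1754 (working shown to 4 dp, full precision carried).
Each pᵢ ln pᵢ term: 0.1404×(-1.9636)=-0.2756, 0.2456×(-1.4040)=-0.3448, 0.2807×(-1.2705)=-0.3566, 0.1579×(-1.8458)=-0.2914, 0.1754×(-1.7405)=-0.3053.
Sum = -1.5738, so H' = 1.57.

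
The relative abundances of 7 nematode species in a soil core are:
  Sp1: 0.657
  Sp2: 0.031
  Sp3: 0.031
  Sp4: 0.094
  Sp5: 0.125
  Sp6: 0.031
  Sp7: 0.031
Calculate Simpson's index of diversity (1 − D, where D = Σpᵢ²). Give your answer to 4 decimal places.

0.5400

D = 0.657² + 0.031² + 0.031² + 0.094² + 0.125² + 0.031² + 0.031² = 0.431649 + 0.000961 + 0.000961 + 0.008836 + 0.015625 + 0.000961 + 0.000961 = 0.459954 (working shown to 6 dp, full precision carried).
So 1 − D = 0.540046, i.e. 0.5400 to 4 decimal places.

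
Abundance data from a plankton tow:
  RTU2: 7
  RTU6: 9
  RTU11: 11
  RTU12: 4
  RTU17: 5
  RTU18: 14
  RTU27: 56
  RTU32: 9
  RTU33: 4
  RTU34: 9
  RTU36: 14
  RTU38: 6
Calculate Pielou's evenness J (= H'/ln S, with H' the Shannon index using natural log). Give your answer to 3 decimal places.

Total N = 7+9+11+4+5+14+56+9+4+9+14+6 = 148, so the proportions are 0.0473, 0.06081, 0.07432, 0.02703, 0.03378, 0.09459, 0.37838, 0.06081, 0.02703, 0.06081, 0.09459, 0.04054 (working shown to 5 dp, full precision carried).
H' = −Σ pᵢ ln pᵢ = −((-0.14432) + (-0.17027) + (-0.19319) + (-0.09759) + (-0.11445) + (-0.22307) + (-0.36773) + (-0.17027) + (-0.09759) + (-0.17027) + (-0.22307) + (-0.12995)) = 2.10178.
With S = 12 species, ln S = 2.48491, so J = 2.10178/2.48491 = 0.84582, i.e. 0.846 to 3 decimal places.

0.846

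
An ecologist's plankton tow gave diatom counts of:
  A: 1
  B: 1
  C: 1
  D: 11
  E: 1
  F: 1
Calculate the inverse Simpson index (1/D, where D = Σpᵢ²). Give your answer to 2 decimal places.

Total N = 1+1+1+11+1+1 = 16, so the proportions are 0.0625, 0.0625, 0.0625, 0.6875, 0.0625, 0.0625 (working shown to 5 dp, full precision carried).
D = 0.0625² + 0.0625² + 0.0625² + 0.6875² + 0.0625² + 0.0625² = 0.00391 + 0.00391 + 0.00391 + 0.47266 + 0.00391 + 0.00391 = 0.49219.
So 1/D = 2.0317, i.e. 2.03 to 2 decimal places.

2.03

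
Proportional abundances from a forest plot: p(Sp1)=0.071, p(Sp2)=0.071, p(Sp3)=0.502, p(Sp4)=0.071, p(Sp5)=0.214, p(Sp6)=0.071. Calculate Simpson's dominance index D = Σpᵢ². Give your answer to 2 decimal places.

D = 0.071² + 0.071² + 0.502² + 0.071² + 0.214² + 0.071² = 0.0050 + 0.0050 + 0.2520 + 0.0050 + 0.0458 + 0.0050 = 0.3180 (working shown to 4 dp, full precision carried).
To 2 decimal places, D = 0.32.

0.32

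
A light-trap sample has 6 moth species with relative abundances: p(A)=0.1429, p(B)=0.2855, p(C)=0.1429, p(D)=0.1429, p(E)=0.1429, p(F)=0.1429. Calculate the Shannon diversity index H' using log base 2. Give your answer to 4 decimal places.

2.5219

Each pᵢ log₂ pᵢ term (working shown to 6 dp, full precision carried): 0.1429×(-2.806922)=-0.401109, 0.2855×(-1.808437)=-0.516309, 0.1429×(-2.806922)=-0.401109, 0.1429×(-2.806922)=-0.401109, 0.1429×(-2.806922)=-0.401109, 0.1429×(-2.806922)=-0.401109.
Sum = -2.521855, so H' = 2.5219.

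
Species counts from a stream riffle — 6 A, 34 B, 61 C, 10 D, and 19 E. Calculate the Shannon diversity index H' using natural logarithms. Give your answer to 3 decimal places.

1.326

Total N = 6+34+61+10+19 = 130, so the proportions are 0.04615, 0.26154, 0.46923, 0.07692, 0.14615 (working shown to 5 dp, full precision carried).
Each pᵢ ln pᵢ term: 0.04615×(-3.07577)=-0.14196, 0.26154×(-1.34117)=-0.35077, 0.46923×(-0.75666)=-0.35505, 0.07692×(-2.56495)=-0.19730, 0.14615×(-1.92310)=-0.28107.
Sum = -1.32615, so H' = 1.326.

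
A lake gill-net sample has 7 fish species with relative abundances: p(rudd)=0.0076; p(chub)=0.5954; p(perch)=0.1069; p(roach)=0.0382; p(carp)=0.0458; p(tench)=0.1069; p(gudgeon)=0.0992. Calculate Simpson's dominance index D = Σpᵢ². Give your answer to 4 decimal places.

0.3908

D = 0.0076² + 0.5954² + 0.1069² + 0.0382² + 0.0458² + 0.1069² + 0.0992² = 0.000058 + 0.354501 + 0.011428 + 0.001459 + 0.002098 + 0.011428 + 0.009841 = 0.390812 (working shown to 6 dp, full precision carried).
To 4 decimal places, D = 0.3908.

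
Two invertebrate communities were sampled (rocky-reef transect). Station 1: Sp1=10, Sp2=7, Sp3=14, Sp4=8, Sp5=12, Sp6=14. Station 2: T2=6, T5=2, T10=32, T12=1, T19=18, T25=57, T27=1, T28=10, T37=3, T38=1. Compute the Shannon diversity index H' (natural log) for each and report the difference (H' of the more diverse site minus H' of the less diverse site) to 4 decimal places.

Station 1: N=65, proportions 0.153846, 0.107692, 0.215385, 0.123077, 0.184615, 0.215385, giving H' = 1.759076 (working shown to 6 dp, full precision carried).
Station 2: N=131, proportions 0.045802, 0.015267, 0.244275, 0.007634, 0.137405, 0.435115, 0.007634, 0.076336, 0.022901, 0.007634, giving H' = 1.578688.
Difference = |1.759076 − 1.578688| = 0.180388, i.e. 0.1804 to 4 decimal places.

0.1804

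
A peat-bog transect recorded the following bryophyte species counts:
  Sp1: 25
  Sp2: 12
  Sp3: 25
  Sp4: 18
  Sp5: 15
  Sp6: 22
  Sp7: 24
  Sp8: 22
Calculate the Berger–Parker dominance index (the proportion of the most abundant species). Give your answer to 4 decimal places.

0.1534

Total N = 25+12+25+18+15+22+24+22 = 163, so the proportions are 0.153374, 0.07362, 0.153374, 0.110429, 0.092025, 0.134969, 0.147239, 0.134969 (working shown to 6 dp, full precision carried).
The largest proportion is 0.153374, i.e. d = 0.1534 to 4 decimal places.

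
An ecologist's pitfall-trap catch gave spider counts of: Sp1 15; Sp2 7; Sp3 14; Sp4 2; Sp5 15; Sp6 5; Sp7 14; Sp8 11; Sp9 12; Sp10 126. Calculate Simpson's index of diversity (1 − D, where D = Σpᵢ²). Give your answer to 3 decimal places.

0.651

Total N = 15+7+14+2+15+5+14+11+12+126 = 221, so the proportions are 0.06787, 0.03167, 0.06335, 0.00905, 0.06787, 0.02262, 0.06335, 0.04977, 0.0543, 0.57014 (working shown to 5 dp, full precision carried).
D = 0.06787² + 0.03167² + 0.06335² + 0.00905² + 0.06787² + 0.02262² + 0.06335² + 0.04977² + 0.0543² + 0.57014² = 0.00461 + 0.00100 + 0.00401 + 0.00008 + 0.00461 + 0.00051 + 0.00401 + 0.00248 + 0.00295 + 0.32505 = 0.34932.
So 1 − D = 0.65068, i.e. 0.651 to 3 decimal places.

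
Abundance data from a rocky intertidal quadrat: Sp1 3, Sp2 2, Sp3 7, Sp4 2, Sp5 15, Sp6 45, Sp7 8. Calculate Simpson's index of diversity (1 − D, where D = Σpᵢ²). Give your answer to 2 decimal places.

Total N = 3+2+7+2+15+45+8 = 82, so the proportions are 0.0366, 0.0244, 0.0854, 0.0244, 0.1829, 0.5488, 0.0976 (working shown to 4 dp, full precision carried).
D = 0.0366² + 0.0244² + 0.0854² + 0.0244² + 0.1829² + 0.5488² + 0.0976² = 0.0013 + 0.0006 + 0.0073 + 0.0006 + 0.0335 + 0.3012 + 0.0095 = 0.3540.
So 1 − D = 0.6460, i.e. 0.65 to 2 decimal places.

0.65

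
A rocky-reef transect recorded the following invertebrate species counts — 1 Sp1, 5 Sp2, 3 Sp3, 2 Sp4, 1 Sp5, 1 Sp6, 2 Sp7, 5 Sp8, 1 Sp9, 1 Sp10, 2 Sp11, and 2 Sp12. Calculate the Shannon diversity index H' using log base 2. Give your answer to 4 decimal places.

Total N = 1+5+3+2+1+1+2+5+1+1+2+2 = 26, so the proportions are 0.038462, 0.192308, 0.115385, 0.076923, 0.038462, 0.038462, 0.076923, 0.192308, 0.038462, 0.038462, 0.076923, 0.076923 (working shown to 6 dp, full precision carried).
Each pᵢ log₂ pᵢ term: 0.038462×(-4.700440)=-0.180786, 0.192308×(-2.378512)=-0.457406, 0.115385×(-3.115477)=-0.359478, 0.076923×(-3.700440)=-0.284649, 0.038462×(-4.700440)=-0.180786, 0.038462×(-4.700440)=-0.180786, 0.076923×(-3.700440)=-0.284649, 0.192308×(-2.378512)=-0.457406, 0.038462×(-4.700440)=-0.180786, 0.038462×(-4.700440)=-0.180786, 0.076923×(-3.700440)=-0.284649, 0.076923×(-3.700440)=-0.284649.
Sum = -3.316818, so H' = 3.3168.

3.3168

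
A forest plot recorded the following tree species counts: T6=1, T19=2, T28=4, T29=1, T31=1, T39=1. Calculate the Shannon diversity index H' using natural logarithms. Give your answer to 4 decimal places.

1.6094

Total N = 1+2+4+1+1+1 = 10, so the proportions are 0.1, 0.2, 0.4, 0.1, 0.1, 0.1 (working shown to 6 dp, full precision carried).
Each pᵢ ln pᵢ term: 0.1×(-2.302585)=-0.230259, 0.2×(-1.609438)=-0.321888, 0.4×(-0.916291)=-0.366516, 0.1×(-2.302585)=-0.230259, 0.1×(-2.302585)=-0.230259, 0.1×(-2.302585)=-0.230259.
Sum = -1.609438, so H' = 1.6094.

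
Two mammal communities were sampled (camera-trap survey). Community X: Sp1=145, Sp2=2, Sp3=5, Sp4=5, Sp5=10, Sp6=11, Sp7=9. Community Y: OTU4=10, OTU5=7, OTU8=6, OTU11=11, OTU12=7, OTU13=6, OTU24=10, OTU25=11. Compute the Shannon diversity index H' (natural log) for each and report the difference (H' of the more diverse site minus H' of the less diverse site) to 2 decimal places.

1.14

Community X: N=187, proportions 0.7754, 0.0107, 0.02674, 0.02674, 0.05348, 0.05882, 0.04813, giving H' = 0.90873 (working shown to 5 dp, full precision carried).
Community Y: N=68, proportions 0.14706, 0.10294, 0.08824, 0.16176, 0.10294, 0.08824, 0.14706, 0.16176, giving H' = 2.04967.
Difference = |0.90873 − 2.04967| = 1.14094, i.e. 1.14 to 2 decimal places.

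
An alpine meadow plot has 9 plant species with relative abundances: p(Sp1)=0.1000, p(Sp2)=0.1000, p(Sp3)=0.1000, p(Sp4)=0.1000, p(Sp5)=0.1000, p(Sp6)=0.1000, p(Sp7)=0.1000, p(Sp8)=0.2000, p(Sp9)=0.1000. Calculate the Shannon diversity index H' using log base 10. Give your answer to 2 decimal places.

Each pᵢ log₁₀ pᵢ term (working shown to 4 dp, full precision carried): 0.1×(-1.0000)=-0.1000, 0.1×(-1.0000)=-0.1000, 0.1×(-1.0000)=-0.1000, 0.1×(-1.0000)=-0.1000, 0.1×(-1.0000)=-0.1000, 0.1×(-1.0000)=-0.1000, 0.1×(-1.0000)=-0.1000, 0.2×(-0.6990)=-0.1398, 0.1×(-1.0000)=-0.1000.
Sum = -0.9398, so H' = 0.94.

0.94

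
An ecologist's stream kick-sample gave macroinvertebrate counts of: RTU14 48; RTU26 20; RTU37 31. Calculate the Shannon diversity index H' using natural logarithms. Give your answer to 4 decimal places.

1.0377

Total N = 48+20+31 = 99, so the proportions are 0.484848, 0.20202, 0.313131 (working shown to 6 dp, full precision carried).
Each pᵢ ln pᵢ term: 0.484848×(-0.723919)=-0.350991, 0.20202×(-1.599388)=-0.323109, 0.313131×(-1.161133)=-0.363587.
Sum = -1.037687, so H' = 1.0377.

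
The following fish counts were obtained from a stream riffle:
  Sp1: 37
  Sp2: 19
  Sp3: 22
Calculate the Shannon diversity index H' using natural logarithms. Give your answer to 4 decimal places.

Total N = 37+19+22 = 78, so the proportions are 0.474359, 0.24359, 0.282051 (working shown to 6 dp, full precision carried).
Each pᵢ ln pᵢ term: 0.474359×(-0.745791)=-0.353773, 0.24359×(-1.412270)=-0.344014, 0.282051×(-1.265666)=-0.356983.
Sum = -1.054770, so H' = 1.0548.

1.0548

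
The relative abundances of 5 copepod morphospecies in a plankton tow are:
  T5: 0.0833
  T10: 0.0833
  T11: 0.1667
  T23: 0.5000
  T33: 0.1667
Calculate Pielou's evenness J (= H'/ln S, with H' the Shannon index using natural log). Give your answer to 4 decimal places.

H' = −Σ pᵢ ln pᵢ = −((-0.207026) + (-0.207026) + (-0.298653) + (-0.346574) + (-0.298653)) = 1.357932 (working shown to 6 dp, full precision carried).
With S = 5 species, ln S = 1.609438, so J = 1.357932/1.609438 = 0.843730, i.e. 0.8437 to 4 decimal places.

0.8437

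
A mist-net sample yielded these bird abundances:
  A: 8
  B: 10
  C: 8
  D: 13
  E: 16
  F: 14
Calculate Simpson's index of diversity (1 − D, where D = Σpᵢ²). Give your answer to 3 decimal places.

Total N = 8+10+8+13+16+14 = 69, so the proportions are 0.11594, 0.14493, 0.11594, 0.18841, 0.23188, 0.2029 (working shown to 5 dp, full precision carried).
D = 0.11594² + 0.14493² + 0.11594² + 0.18841² + 0.23188² + 0.2029² = 0.01344 + 0.02100 + 0.01344 + 0.03550 + 0.05377 + 0.04117 = 0.17832.
So 1 − D = 0.82168, i.e. 0.822 to 3 decimal places.

0.822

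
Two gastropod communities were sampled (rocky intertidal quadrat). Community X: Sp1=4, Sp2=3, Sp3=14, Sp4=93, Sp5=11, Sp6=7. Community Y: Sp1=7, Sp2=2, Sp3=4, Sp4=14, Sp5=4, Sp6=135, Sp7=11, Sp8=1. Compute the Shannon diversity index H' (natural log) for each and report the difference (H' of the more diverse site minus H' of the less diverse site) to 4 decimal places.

Community X: N=132, proportions 0.030303, 0.022727, 0.106061, 0.704545, 0.083333, 0.05303, giving H' = 1.039485 (working shown to 6 dp, full precision carried).
Community Y: N=178, proportions 0.039326, 0.011236, 0.022472, 0.078652, 0.022472, 0.758427, 0.061798, 0.005618, giving H' = 0.959122.
Difference = |1.039485 − 0.959122| = 0.080363, i.e. 0.0804 to 4 decimal places.

0.0804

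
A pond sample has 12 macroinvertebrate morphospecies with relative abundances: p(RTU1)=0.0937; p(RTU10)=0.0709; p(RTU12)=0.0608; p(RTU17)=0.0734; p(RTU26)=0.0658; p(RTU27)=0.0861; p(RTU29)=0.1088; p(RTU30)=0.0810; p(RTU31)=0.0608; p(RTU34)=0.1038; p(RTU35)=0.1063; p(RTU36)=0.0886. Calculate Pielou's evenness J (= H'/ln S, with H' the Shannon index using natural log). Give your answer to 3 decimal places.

H' = −Σ pᵢ ln pᵢ = −((-0.22185) + (-0.18764) + (-0.17025) + (-0.19171) + (-0.17905) + (-0.21114) + (-0.24134) + (-0.20358) + (-0.17025) + (-0.23514) + (-0.23827) + (-0.21473)) = 2.46495 (working shown to 5 dp, full precision carried).
With S = 12 species, ln S = 2.48491, so J = 2.46495/2.48491 = 0.99197, i.e. 0.992 to 3 decimal places.

0.992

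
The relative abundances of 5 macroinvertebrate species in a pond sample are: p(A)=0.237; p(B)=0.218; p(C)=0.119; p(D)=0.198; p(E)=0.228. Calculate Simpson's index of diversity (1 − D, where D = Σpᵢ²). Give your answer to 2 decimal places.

0.79

D = 0.237² + 0.218² + 0.119² + 0.198² + 0.228² = 0.0562 + 0.0475 + 0.0142 + 0.0392 + 0.0520 = 0.2090 (working shown to 4 dp, full precision carried).
So 1 − D = 0.7910, i.e. 0.79 to 2 decimal places.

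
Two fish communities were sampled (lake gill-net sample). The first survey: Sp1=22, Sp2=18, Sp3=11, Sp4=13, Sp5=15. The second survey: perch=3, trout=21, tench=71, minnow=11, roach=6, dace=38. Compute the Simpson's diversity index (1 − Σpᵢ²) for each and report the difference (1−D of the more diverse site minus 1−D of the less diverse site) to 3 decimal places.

The first survey: N=79, proportions 0.27848, 0.22785, 0.13924, 0.16456, 0.18987, giving 1−D = 0.78801 (working shown to 5 dp, full precision carried).
The second survey: N=150, proportions 0.02, 0.14, 0.47333, 0.07333, 0.04, 0.25333, giving 1−D = 0.68480.
Difference = |0.78801 − 0.68480| = 0.10321, i.e. 0.103 to 3 decimal places.

0.103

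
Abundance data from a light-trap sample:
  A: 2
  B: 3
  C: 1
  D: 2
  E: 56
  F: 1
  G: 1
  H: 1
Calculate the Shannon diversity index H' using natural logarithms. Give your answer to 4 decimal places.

Total N = 2+3+1+2+56+1+1+1 = 67, so the proportions are 0.029851, 0.044776, 0.014925, 0.029851, 0.835821, 0.014925, 0.014925, 0.014925 (working shown to 6 dp, full precision carried).
Each pᵢ ln pᵢ term: 0.029851×(-3.511545)=-0.104822, 0.044776×(-3.106080)=-0.139078, 0.014925×(-4.204693)=-0.062757, 0.029851×(-3.511545)=-0.104822, 0.835821×(-0.179341)=-0.149897, 0.014925×(-4.204693)=-0.062757, 0.014925×(-4.204693)=-0.062757, 0.014925×(-4.204693)=-0.062757.
Sum = -0.749646, so H' = 0.7496.

0.7496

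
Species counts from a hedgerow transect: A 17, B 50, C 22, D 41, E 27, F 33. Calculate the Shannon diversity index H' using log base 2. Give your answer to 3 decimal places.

Total N = 17+50+22+41+27+33 = 190, so the proportions are 0.08947, 0.26316, 0.11579, 0.21579, 0.14211, 0.17368 (working shown to 5 dp, full precision carried).
Each pᵢ log₂ pᵢ term: 0.08947×(-3.48239)=-0.31158, 0.26316×(-1.92600)=-0.50684, 0.11579×(-3.11042)=-0.36015, 0.21579×(-2.21230)=-0.47739, 0.14211×(-2.81497)=-0.40002, 0.17368×(-2.52546)=-0.43863.
Sum = -2.49463, so H' = 2.495.

2.495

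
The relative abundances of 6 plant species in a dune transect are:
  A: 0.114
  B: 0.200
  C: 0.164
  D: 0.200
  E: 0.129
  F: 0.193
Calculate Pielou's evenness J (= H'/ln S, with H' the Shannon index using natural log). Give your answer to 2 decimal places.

H' = −Σ pᵢ ln pᵢ = −((-0.2476) + (-0.3219) + (-0.2965) + (-0.3219) + (-0.2642) + (-0.3175)) = 1.7695 (working shown to 4 dp, full precision carried).
With S = 6 species, ln S = 1.7918, so J = 1.7695/1.7918 = 0.9876, i.e. 0.99 to 2 decimal places.

0.99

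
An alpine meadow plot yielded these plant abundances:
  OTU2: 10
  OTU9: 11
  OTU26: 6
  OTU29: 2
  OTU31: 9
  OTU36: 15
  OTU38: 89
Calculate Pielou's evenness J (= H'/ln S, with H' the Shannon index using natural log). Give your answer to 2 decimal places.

Total N = 10+11+6+2+9+15+89 = 142, so the proportions are 0.0704, 0.0775, 0.0423, 0.0141, 0.0634, 0.1056, 0.6268 (working shown to 4 dp, full precision carried).
H' = −Σ pᵢ ln pᵢ = −((-0.1868) + (-0.1981) + (-0.1337) + (-0.0600) + (-0.1748) + (-0.2374) + (-0.2928)) = 1.2838.
With S = 7 species, ln S = 1.9459, so J = 1.2838/1.9459 = 0.6598, i.e. 0.66 to 2 decimal places.

0.66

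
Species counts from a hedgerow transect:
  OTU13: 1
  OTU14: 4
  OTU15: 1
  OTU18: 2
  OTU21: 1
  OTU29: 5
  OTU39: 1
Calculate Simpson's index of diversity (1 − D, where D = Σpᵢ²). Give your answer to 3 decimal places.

0.782

Total N = 1+4+1+2+1+5+1 = 15, so the proportions are 0.06667, 0.26667, 0.06667, 0.13333, 0.06667, 0.33333, 0.06667 (working shown to 5 dp, full precision carried).
D = 0.06667² + 0.26667² + 0.06667² + 0.13333² + 0.06667² + 0.33333² + 0.06667² = 0.00444 + 0.07111 + 0.00444 + 0.01778 + 0.00444 + 0.11111 + 0.00444 = 0.21778.
So 1 − D = 0.78222, i.e. 0.782 to 3 decimal places.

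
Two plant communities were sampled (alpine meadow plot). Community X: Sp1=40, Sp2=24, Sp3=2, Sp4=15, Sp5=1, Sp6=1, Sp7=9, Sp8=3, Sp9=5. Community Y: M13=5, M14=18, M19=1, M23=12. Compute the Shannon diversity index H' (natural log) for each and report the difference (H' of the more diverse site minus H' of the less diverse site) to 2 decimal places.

Community X: N=100, proportions 0.4, 0.24, 0.02, 0.15, 0.01, 0.01, 0.09, 0.03, 0.05, giving H' = 1.6356 (working shown to 4 dp, full precision carried).
Community Y: N=36, proportions 0.1389, 0.5, 0.0278, 0.3333, giving H' = 1.0865.
Difference = |1.6356 − 1.0865| = 0.5491, i.e. 0.55 to 2 decimal places.

0.55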